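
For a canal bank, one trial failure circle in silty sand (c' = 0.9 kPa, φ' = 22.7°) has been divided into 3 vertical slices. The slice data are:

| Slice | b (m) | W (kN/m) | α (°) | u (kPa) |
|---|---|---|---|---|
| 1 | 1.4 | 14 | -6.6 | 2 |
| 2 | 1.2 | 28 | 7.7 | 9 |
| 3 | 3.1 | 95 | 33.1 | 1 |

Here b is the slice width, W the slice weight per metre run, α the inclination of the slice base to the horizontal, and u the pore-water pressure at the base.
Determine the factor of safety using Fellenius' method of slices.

Ordinary method of slices: FS = Σ[c'·Δl_i + (W_i cosα_i − u_i·Δl_i)·tanφ'] / Σ W_i sinα_i, with Δl_i = b_i / cosα_i.
Slice 1: Δl = 1.4/cos(-6.6°) = 1.409 m; N'_1 = 14·cos(-6.6°) − 2·1.409 = 11.1; c'Δl = 1.27; W sinα = -1.6
Slice 2: Δl = 1.2/cos7.7° = 1.211 m; N'_2 = 28·cos7.7° − 9·1.211 = 16.8; c'Δl = 1.09; W sinα = 3.8
Slice 3: Δl = 3.1/cos33.1° = 3.701 m; N'_3 = 95·cos33.1° − 1·3.701 = 75.9; c'Δl = 3.33; W sinα = 51.9
Σc'Δl = 5.7 kN/m; ΣN' = 103.8 kN/m; ΣW sinα = 54.0 kN/m
Resisting = 5.7 + 103.8·tan22.7° = 5.7 + 43.4 = 49.1 kN/m
FS = 49.1 / 54.0 = 0.909

FS = 0.91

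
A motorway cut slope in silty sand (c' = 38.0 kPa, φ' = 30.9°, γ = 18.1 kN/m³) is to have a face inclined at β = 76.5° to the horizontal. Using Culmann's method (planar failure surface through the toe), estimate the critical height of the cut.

Culmann's analysis gives the critical failure plane at α_cr = (β + φ')/2 = (76.5 + 30.9)/2 = 53.7°, and the critical height
H_c = (4c'/γ) · sinβ cosφ' / [1 − cos(β − φ')]
    = (4·38.0/18.1) · sin76.5°·cos30.9° / [1 − cos(45.6°)]
    = 8.398 · 0.9724·0.8581 / [1 − 0.6997]
    = 8.398 · 0.8344 / 0.3003
    = 23.33 m

H_c = 23.33 m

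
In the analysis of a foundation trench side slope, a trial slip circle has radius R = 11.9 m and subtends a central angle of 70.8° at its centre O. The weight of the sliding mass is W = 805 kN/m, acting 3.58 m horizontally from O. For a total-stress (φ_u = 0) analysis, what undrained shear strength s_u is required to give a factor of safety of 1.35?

s_u = 22.2 kPa

FS = s_u·L_a·R / (W·d), so s_u = FS·W·d / (L_a·R).
Arc length L_a = R·θ = 11.9·(70.8°·π/180) = 11.9·1.2357 = 14.70 m
s_u = 1.35·805·3.58 / (14.70·11.9) = 3890.6 / 174.99 = 22.23 kPa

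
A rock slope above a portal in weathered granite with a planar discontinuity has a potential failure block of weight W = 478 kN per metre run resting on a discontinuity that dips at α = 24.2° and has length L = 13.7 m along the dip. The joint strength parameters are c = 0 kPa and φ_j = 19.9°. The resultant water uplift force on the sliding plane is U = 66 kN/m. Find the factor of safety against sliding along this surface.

Resolving the block weight along and normal to the plane and applying the Mohr–Coulomb strength on the joint:
N' = W cosα − U = 478·cos24.2° − 66 = 370.0 kN/m
Driving force T = W sinα = 478·sin24.2° = 195.9 kN/m
Resisting force R = c·L + N'·tanφ_j = 0·13.7 + 370.0·tan19.9° = 0.0 + 133.9 = 133.9 kN/m
FS = R / T = 133.9 / 195.9 = 0.684

FS = 0.68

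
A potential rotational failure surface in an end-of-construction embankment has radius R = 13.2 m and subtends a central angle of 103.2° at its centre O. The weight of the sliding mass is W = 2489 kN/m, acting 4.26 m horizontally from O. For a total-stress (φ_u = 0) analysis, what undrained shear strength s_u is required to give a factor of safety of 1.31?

s_u = 44.3 kPa

FS = s_u·L_a·R / (W·d), so s_u = FS·W·d / (L_a·R).
Arc length L_a = R·θ = 13.2·(103.2°·π/180) = 13.2·1.8012 = 23.78 m
s_u = 1.31·2489·4.26 / (23.78·13.2) = 13890.1 / 313.84 = 44.26 kPa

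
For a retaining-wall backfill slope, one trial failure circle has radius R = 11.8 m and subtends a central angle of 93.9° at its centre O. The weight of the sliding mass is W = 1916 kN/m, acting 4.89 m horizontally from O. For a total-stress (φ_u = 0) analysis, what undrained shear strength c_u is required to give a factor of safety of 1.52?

c_u = 62.4 kPa

FS = c_u·L_a·R / (W·d), so c_u = FS·W·d / (L_a·R).
Arc length L_a = R·θ = 11.8·(93.9°·π/180) = 11.8·1.6389 = 19.34 m
c_u = 1.52·1916·4.89 / (19.34·11.8) = 14241.2 / 228.20 = 62.41 kPa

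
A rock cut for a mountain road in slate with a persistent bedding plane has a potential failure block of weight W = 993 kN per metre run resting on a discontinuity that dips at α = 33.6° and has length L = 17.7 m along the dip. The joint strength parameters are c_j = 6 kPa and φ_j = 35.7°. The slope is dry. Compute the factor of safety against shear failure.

Resolving the block weight along and normal to the plane and applying the Mohr–Coulomb strength on the joint:
N' = W cosα = 993·cos33.6° = 827.1 kN/m
Driving force T = W sinα = 993·sin33.6° = 549.5 kN/m
Resisting force R = c_j·L + N'·tanφ_j = 6·17.7 + 827.1·tan35.7° = 106.2 + 594.3 = 700.5 kN/m
FS = R / T = 700.5 / 549.5 = 1.275

FS = 1.27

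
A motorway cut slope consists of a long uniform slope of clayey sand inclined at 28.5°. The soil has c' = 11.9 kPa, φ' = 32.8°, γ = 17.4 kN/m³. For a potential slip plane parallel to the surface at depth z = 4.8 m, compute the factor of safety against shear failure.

FS = 1.53

For an infinite slope with a slip plane parallel to the surface (no pore pressure): FS = [c' + γz cos²β tanφ'] / [γz sinβ cosβ].
γz = 17.4·4.8 = 83.52 kN/m²
Numerator = 11.9 + 83.52·cos²28.5°·tan32.8° = 11.9 + 83.52·0.7723·0.6445 = 53.470 kPa
Denominator = 83.52·sin28.5°·cos28.5° = 83.52·0.4772·0.8788 = 35.023 kPa
FS = 53.470 / 35.023 = 1.527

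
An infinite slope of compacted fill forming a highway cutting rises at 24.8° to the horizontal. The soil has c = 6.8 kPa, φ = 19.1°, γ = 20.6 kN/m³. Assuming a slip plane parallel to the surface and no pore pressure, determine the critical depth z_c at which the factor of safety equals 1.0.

Setting FS = 1.00 in FS = [c + γz cos²β tanφ] / [γz sinβ cosβ] and solving for z:
z = c / [γ cosβ (FS·sinβ − cosβ·tanφ)]
  = 6.8 / [20.6·cos24.8°·(1.00·sin24.8° − cos24.8°·tan19.1°)]
  = 6.8 / [20.6·0.9078·(1.00·0.4195 − 0.9078·0.3463)]
  = 6.8 / 1.9655 = 3.460 m

z_c = 3.46 m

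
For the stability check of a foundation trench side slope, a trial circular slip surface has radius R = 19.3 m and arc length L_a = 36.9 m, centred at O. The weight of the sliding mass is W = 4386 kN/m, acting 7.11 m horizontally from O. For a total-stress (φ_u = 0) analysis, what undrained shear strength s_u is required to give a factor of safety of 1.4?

FS = s_u·L_a·R / (W·d), so s_u = FS·W·d / (L_a·R).
s_u = 1.4·4386·7.11 / (36.90·19.3) = 43658.2 / 712.17 = 61.30 kPa

s_u = 61.3 kPa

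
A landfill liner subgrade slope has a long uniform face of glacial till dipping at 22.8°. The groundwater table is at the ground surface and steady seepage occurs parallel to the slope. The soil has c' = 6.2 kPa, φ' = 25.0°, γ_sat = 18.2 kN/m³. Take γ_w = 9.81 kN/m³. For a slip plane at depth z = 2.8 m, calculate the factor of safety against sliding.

With seepage parallel to the slope and the water table at the surface, the effective normal stress on the slip plane uses the buoyant unit weight γ' = γ_sat − γ_w while the driving shear stress uses γ_sat:
FS = [c' + γ' z cos²β tanφ'] / [γ_sat z sinβ cosβ]
γ' = 18.2 − 9.81 = 8.39 kN/m³
Numerator = 6.2 + 8.39·2.8·cos²22.8°·tan25.0° = 6.2 + 8.39·2.8·0.8498·0.4663 = 15.509 kPa
Denominator = 18.2·2.8·sin22.8°·cos22.8° = 18.2·2.8·0.3875·0.9219 = 18.205 kPa
FS = 15.509 / 18.205 = 0.852

FS = 0.85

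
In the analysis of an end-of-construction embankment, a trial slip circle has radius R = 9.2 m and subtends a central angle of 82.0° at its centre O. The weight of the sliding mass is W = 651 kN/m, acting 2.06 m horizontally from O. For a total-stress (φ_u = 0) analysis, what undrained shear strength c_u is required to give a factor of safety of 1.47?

FS = c_u·L_a·R / (W·d), so c_u = FS·W·d / (L_a·R).
Arc length L_a = R·θ = 9.2·(82.0°·π/180) = 9.2·1.4312 = 13.17 m
c_u = 1.47·651·2.06 / (13.17·9.2) = 1971.4 / 121.13 = 16.27 kPa

c_u = 16.3 kPa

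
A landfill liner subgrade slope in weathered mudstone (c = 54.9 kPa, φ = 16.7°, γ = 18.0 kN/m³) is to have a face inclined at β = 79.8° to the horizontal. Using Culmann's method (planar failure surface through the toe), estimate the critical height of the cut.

H_c = 21.00 m

Culmann's analysis gives the critical failure plane at α_cr = (β + φ)/2 = (79.8 + 16.7)/2 = 48.2°, and the critical height
H_c = (4c/γ) · sinβ cosφ / [1 − cos(β − φ)]
    = (4·54.9/18.0) · sin79.8°·cos16.7° / [1 − cos(63.1°)]
    = 12.200 · 0.9842·0.9578 / [1 − 0.4524]
    = 12.200 · 0.9427 / 0.5476
    = 21.00 m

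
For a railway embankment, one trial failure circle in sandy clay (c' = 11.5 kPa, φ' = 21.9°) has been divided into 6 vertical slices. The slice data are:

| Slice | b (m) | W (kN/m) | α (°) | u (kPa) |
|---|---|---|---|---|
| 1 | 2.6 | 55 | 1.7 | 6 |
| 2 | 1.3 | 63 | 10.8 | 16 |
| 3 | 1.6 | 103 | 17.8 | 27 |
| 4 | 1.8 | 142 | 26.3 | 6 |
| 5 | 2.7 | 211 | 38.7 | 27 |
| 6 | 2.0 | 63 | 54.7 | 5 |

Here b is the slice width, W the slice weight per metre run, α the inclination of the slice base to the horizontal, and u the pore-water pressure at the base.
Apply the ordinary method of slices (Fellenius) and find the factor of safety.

Ordinary method of slices: FS = Σ[c'·Δl_i + (W_i cosα_i − u_i·Δl_i)·tanφ'] / Σ W_i sinα_i, with Δl_i = b_i / cosα_i.
Slice 1: Δl = 2.6/cos1.7° = 2.601 m; N'_1 = 55·cos1.7° − 6·2.601 = 39.4; c'Δl = 29.91; W sinα = 1.6
Slice 2: Δl = 1.3/cos10.8° = 1.323 m; N'_2 = 63·cos10.8° − 16·1.323 = 40.7; c'Δl = 15.22; W sinα = 11.8
Slice 3: Δl = 1.6/cos17.8° = 1.680 m; N'_3 = 103·cos17.8° − 27·1.680 = 52.7; c'Δl = 19.33; W sinα = 31.5
Slice 4: Δl = 1.8/cos26.3° = 2.008 m; N'_4 = 142·cos26.3° − 6·2.008 = 115.3; c'Δl = 23.09; W sinα = 62.9
Slice 5: Δl = 2.7/cos38.7° = 3.460 m; N'_5 = 211·cos38.7° − 27·3.460 = 71.3; c'Δl = 39.79; W sinα = 131.9
Slice 6: Δl = 2.0/cos54.7° = 3.461 m; N'_6 = 63·cos54.7° − 5·3.461 = 19.1; c'Δl = 39.80; W sinα = 51.4
Σc'Δl = 167.1 kN/m; ΣN' = 338.4 kN/m; ΣW sinα = 291.2 kN/m
Resisting = 167.1 + 338.4·tan21.9° = 167.1 + 136.0 = 303.2 kN/m
FS = 303.2 / 291.2 = 1.041

FS = 1.04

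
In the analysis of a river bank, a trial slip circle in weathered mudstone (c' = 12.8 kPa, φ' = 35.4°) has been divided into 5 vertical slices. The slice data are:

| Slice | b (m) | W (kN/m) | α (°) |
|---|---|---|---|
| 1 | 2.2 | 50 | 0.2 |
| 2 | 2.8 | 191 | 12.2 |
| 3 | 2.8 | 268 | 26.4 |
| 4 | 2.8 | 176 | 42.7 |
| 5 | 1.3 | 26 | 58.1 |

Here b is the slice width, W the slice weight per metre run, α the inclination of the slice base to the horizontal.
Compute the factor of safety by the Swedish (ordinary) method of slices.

FS = 2.08

Ordinary method of slices: FS = Σ[c'·Δl_i + (W_i cosα_i)·tanφ'] / Σ W_i sinα_i, with Δl_i = b_i / cosα_i.
Slice 1: Δl = 2.2/cos0.2° = 2.200 m; N'_1 = 50·cos0.2° = 50.0; c'Δl = 28.16; W sinα = 0.2
Slice 2: Δl = 2.8/cos12.2° = 2.865 m; N'_2 = 191·cos12.2° = 186.7; c'Δl = 36.67; W sinα = 40.4
Slice 3: Δl = 2.8/cos26.4° = 3.126 m; N'_3 = 268·cos26.4° = 240.1; c'Δl = 40.01; W sinα = 119.2
Slice 4: Δl = 2.8/cos42.7° = 3.810 m; N'_4 = 176·cos42.7° = 129.3; c'Δl = 48.77; W sinα = 119.4
Slice 5: Δl = 1.3/cos58.1° = 2.460 m; N'_5 = 26·cos58.1° = 13.7; c'Δl = 31.49; W sinα = 22.1
Σc'Δl = 185.1 kN/m; ΣN' = 619.8 kN/m; ΣW sinα = 301.1 kN/m
Resisting = 185.1 + 619.8·tan35.4° = 185.1 + 440.5 = 625.6 kN/m
FS = 625.6 / 301.1 = 2.077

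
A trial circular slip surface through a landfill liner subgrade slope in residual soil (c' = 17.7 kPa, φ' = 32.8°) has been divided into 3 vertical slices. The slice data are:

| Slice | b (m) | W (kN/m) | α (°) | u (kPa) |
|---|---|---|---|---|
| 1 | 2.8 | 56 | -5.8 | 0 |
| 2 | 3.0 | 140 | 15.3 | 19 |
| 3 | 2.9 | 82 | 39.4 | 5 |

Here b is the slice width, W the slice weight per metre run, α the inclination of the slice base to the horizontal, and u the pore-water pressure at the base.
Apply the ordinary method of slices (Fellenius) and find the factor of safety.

Ordinary method of slices: FS = Σ[c'·Δl_i + (W_i cosα_i − u_i·Δl_i)·tanφ'] / Σ W_i sinα_i, with Δl_i = b_i / cosα_i.
Slice 1: Δl = 2.8/cos(-5.8°) = 2.814 m; N'_1 = 56·cos(-5.8°) − 0·2.814 = 55.7; c'Δl = 49.82; W sinα = -5.7
Slice 2: Δl = 3.0/cos15.3° = 3.110 m; N'_2 = 140·cos15.3° − 19·3.110 = 75.9; c'Δl = 55.05; W sinα = 36.9
Slice 3: Δl = 2.9/cos39.4° = 3.753 m; N'_3 = 82·cos39.4° − 5·3.753 = 44.6; c'Δl = 66.43; W sinα = 52.0
Σc'Δl = 171.3 kN/m; ΣN' = 176.3 kN/m; ΣW sinα = 83.3 kN/m
Resisting = 171.3 + 176.3·tan32.8° = 171.3 + 113.6 = 284.9 kN/m
FS = 284.9 / 83.3 = 3.419

FS = 3.42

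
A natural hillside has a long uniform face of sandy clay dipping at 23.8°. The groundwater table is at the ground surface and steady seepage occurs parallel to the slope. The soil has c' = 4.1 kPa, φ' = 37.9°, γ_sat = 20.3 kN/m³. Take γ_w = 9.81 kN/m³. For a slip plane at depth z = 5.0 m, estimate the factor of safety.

With seepage parallel to the slope and the water table at the surface, the effective normal stress on the slip plane uses the buoyant unit weight γ' = γ_sat − γ_w while the driving shear stress uses γ_sat:
FS = [c' + γ' z cos²β tanφ'] / [γ_sat z sinβ cosβ]
γ' = 20.3 − 9.81 = 10.49 kN/m³
Numerator = 4.1 + 10.49·5.0·cos²23.8°·tan37.9° = 4.1 + 10.49·5.0·0.8372·0.7785 = 38.282 kPa
Denominator = 20.3·5.0·sin23.8°·cos23.8° = 20.3·5.0·0.4035·0.9150 = 37.477 kPa
FS = 38.282 / 37.477 = 1.021

FS = 1.02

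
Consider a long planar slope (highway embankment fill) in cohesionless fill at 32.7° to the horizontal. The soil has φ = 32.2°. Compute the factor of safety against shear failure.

FS = 0.98

For a dry cohesionless infinite slope the factor of safety is FS = tanφ / tanβ.
FS = tan32.2° / tan32.7° = 0.6297 / 0.6420 = 0.981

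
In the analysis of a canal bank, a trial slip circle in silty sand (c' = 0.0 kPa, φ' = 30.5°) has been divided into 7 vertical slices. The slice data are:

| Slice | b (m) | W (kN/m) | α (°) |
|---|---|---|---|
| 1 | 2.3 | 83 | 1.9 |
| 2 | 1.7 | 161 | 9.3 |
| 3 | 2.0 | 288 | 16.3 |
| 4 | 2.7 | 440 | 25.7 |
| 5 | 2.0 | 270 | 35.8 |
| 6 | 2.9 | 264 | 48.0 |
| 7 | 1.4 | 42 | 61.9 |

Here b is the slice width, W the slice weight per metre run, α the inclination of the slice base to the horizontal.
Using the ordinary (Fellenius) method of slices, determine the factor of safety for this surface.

FS = 1.13

Ordinary method of slices: FS = Σ[c'·Δl_i + (W_i cosα_i)·tanφ'] / Σ W_i sinα_i, with Δl_i = b_i / cosα_i.
Slice 1: Δl = 2.3/cos1.9° = 2.301 m; N'_1 = 83·cos1.9° = 83.0; c'Δl = 0.00; W sinα = 2.8
Slice 2: Δl = 1.7/cos9.3° = 1.723 m; N'_2 = 161·cos9.3° = 158.9; c'Δl = 0.00; W sinα = 26.0
Slice 3: Δl = 2.0/cos16.3° = 2.084 m; N'_3 = 288·cos16.3° = 276.4; c'Δl = 0.00; W sinα = 80.8
Slice 4: Δl = 2.7/cos25.7° = 2.996 m; N'_4 = 440·cos25.7° = 396.5; c'Δl = 0.00; W sinα = 190.8
Slice 5: Δl = 2.0/cos35.8° = 2.466 m; N'_5 = 270·cos35.8° = 219.0; c'Δl = 0.00; W sinα = 157.9
Slice 6: Δl = 2.9/cos48.0° = 4.334 m; N'_6 = 264·cos48.0° = 176.7; c'Δl = 0.00; W sinα = 196.2
Slice 7: Δl = 1.4/cos61.9° = 2.972 m; N'_7 = 42·cos61.9° = 19.8; c'Δl = 0.00; W sinα = 37.0
Σc'Δl = 0.0 kN/m; ΣN' = 1330.2 kN/m; ΣW sinα = 691.6 kN/m
Resisting = 0.0 + 1330.2·tan30.5° = 0.0 + 783.5 = 783.5 kN/m
FS = 783.5 / 691.6 = 1.133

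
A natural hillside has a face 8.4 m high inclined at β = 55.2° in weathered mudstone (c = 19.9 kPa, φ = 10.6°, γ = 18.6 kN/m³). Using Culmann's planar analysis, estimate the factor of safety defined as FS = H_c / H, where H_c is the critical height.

FS = 1.43

H_c = (4c/γ) · sinβ cosφ / [1 − cos(β − φ)]
    = (4·19.9/18.6) · sin55.2°·cos10.6° / [1 − cos44.6°]
    = 4.280 · 0.8071 / 0.2880 = 11.99 m
FS = H_c / H = 11.99 / 8.4 = 1.428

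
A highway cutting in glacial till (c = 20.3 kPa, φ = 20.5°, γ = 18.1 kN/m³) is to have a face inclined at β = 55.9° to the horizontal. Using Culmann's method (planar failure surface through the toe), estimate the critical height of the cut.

H_c = 18.82 m

Culmann's analysis gives the critical failure plane at α_cr = (β + φ)/2 = (55.9 + 20.5)/2 = 38.2°, and the critical height
H_c = (4c/γ) · sinβ cosφ / [1 − cos(β − φ)]
    = (4·20.3/18.1) · sin55.9°·cos20.5° / [1 − cos(35.4°)]
    = 4.486 · 0.8281·0.9367 / [1 − 0.8151]
    = 4.486 · 0.7756 / 0.1849
    = 18.82 m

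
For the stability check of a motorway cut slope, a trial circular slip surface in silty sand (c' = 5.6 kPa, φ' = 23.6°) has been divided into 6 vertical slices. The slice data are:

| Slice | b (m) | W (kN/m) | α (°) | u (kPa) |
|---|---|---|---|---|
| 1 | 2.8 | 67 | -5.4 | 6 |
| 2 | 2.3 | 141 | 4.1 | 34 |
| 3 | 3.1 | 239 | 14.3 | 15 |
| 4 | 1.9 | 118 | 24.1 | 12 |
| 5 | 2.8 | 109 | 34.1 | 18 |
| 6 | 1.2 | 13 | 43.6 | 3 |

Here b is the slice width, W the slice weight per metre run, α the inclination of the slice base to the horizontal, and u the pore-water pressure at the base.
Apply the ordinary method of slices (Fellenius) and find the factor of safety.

FS = 1.47

Ordinary method of slices: FS = Σ[c'·Δl_i + (W_i cosα_i − u_i·Δl_i)·tanφ'] / Σ W_i sinα_i, with Δl_i = b_i / cosα_i.
Slice 1: Δl = 2.8/cos(-5.4°) = 2.812 m; N'_1 = 67·cos(-5.4°) − 6·2.812 = 49.8; c'Δl = 15.75; W sinα = -6.3
Slice 2: Δl = 2.3/cos4.1° = 2.306 m; N'_2 = 141·cos4.1° − 34·2.306 = 62.2; c'Δl = 12.91; W sinα = 10.1
Slice 3: Δl = 3.1/cos14.3° = 3.199 m; N'_3 = 239·cos14.3° − 15·3.199 = 183.6; c'Δl = 17.92; W sinα = 59.0
Slice 4: Δl = 1.9/cos24.1° = 2.081 m; N'_4 = 118·cos24.1° − 12·2.081 = 82.7; c'Δl = 11.66; W sinα = 48.2
Slice 5: Δl = 2.8/cos34.1° = 3.381 m; N'_5 = 109·cos34.1° − 18·3.381 = 29.4; c'Δl = 18.94; W sinα = 61.1
Slice 6: Δl = 1.2/cos43.6° = 1.657 m; N'_6 = 13·cos43.6° − 3·1.657 = 4.4; c'Δl = 9.28; W sinα = 9.0
Σc'Δl = 86.4 kN/m; ΣN' = 412.2 kN/m; ΣW sinα = 181.1 kN/m
Resisting = 86.4 + 412.2·tan23.6° = 86.4 + 180.1 = 266.6 kN/m
FS = 266.6 / 181.1 = 1.472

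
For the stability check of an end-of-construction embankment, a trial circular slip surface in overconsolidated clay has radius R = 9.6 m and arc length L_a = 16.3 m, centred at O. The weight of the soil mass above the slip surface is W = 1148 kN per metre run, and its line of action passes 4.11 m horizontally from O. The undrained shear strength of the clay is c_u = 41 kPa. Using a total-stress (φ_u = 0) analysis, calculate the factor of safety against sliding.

Taking moments about the centre O, the resisting moment is provided by the undrained shear strength acting along the arc:
M_R = c_u·L_a·R = 41·16.30·9.6 = 6415.7 kN·m/m
M_D = W·d = 1148·4.11 = 4718.3 kN·m/m
FS = M_R / M_D = 6415.7 / 4718.3 = 1.360

FS = 1.36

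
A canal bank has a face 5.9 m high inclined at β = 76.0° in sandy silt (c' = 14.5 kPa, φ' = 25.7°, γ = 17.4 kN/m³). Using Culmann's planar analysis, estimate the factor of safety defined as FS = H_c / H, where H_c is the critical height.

FS = 1.37

H_c = (4c'/γ) · sinβ cosφ' / [1 − cos(β − φ')]
    = (4·14.5/17.4) · sin76.0°·cos25.7° / [1 − cos50.3°]
    = 3.333 · 0.8743 / 0.3612 = 8.07 m
FS = H_c / H = 8.07 / 5.9 = 1.367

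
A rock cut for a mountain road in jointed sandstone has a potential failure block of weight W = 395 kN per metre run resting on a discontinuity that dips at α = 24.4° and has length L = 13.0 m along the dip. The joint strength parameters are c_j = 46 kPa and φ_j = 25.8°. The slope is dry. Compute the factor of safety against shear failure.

Resolving the block weight along and normal to the plane and applying the Mohr–Coulomb strength on the joint:
N' = W cosα = 395·cos24.4° = 359.7 kN/m
Driving force T = W sinα = 395·sin24.4° = 163.2 kN/m
Resisting force R = c_j·L + N'·tanφ_j = 46·13.0 + 359.7·tan25.8° = 598.0 + 173.9 = 771.9 kN/m
FS = R / T = 771.9 / 163.2 = 4.730

FS = 4.73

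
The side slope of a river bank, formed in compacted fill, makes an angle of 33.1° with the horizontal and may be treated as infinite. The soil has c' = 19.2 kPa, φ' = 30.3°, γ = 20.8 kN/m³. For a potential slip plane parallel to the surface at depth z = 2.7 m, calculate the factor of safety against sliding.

FS = 1.64

For an infinite slope with a slip plane parallel to the surface (no pore pressure): FS = [c' + γz cos²β tanφ'] / [γz sinβ cosβ].
γz = 20.8·2.7 = 56.16 kN/m²
Numerator = 19.2 + 56.16·cos²33.1°·tan30.3° = 19.2 + 56.16·0.7018·0.5844 = 42.230 kPa
Denominator = 56.16·sin33.1°·cos33.1° = 56.16·0.5461·0.8377 = 25.692 kPa
FS = 42.230 / 25.692 = 1.644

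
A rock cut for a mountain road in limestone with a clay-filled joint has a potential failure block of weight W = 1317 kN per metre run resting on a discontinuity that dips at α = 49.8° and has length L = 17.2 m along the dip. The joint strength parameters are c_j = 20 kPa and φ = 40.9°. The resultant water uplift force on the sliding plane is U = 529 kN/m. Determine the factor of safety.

FS = 0.62

Resolving the block weight along and normal to the plane and applying the Mohr–Coulomb strength on the joint:
N' = W cosα − U = 1317·cos49.8° − 529 = 321.1 kN/m
Driving force T = W sinα = 1317·sin49.8° = 1005.9 kN/m
Resisting force R = c_j·L + N'·tanφ = 20·17.2 + 321.1·tan40.9° = 344.0 + 278.1 = 622.1 kN/m
FS = R / T = 622.1 / 1005.9 = 0.618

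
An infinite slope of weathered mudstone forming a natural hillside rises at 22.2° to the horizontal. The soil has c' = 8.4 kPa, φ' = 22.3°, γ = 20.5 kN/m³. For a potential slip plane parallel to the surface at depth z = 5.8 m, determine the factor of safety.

For an infinite slope with a slip plane parallel to the surface (no pore pressure): FS = [c' + γz cos²β tanφ'] / [γz sinβ cosβ].
γz = 20.5·5.8 = 118.90 kN/m²
Numerator = 8.4 + 118.90·cos²22.2°·tan22.3° = 8.4 + 118.90·0.8572·0.4101 = 50.203 kPa
Denominator = 118.90·sin22.2°·cos22.2° = 118.90·0.3778·0.9259 = 41.595 kPa
FS = 50.203 / 41.595 = 1.207

FS = 1.21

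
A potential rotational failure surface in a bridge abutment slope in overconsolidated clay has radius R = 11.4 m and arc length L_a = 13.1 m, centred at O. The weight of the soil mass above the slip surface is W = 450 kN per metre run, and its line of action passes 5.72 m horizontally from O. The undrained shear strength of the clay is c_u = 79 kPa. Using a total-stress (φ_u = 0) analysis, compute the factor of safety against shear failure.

Taking moments about the centre O, the resisting moment is provided by the undrained shear strength acting along the arc:
M_R = c_u·L_a·R = 79·13.10·11.4 = 11797.9 kN·m/m
M_D = W·d = 450·5.72 = 2574.0 kN·m/m
FS = M_R / M_D = 11797.9 / 2574.0 = 4.583

FS = 4.58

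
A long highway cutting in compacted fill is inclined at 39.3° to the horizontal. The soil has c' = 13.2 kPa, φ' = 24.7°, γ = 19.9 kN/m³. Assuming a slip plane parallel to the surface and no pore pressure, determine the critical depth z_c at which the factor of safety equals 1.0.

Setting FS = 1.00 in FS = [c' + γz cos²β tanφ'] / [γz sinβ cosβ] and solving for z:
z = c' / [γ cosβ (FS·sinβ − cosβ·tanφ')]
  = 13.2 / [19.9·cos39.3°·(1.00·sin39.3° − cos39.3°·tan24.7°)]
  = 13.2 / [19.9·0.7738·(1.00·0.6334 − 0.7738·0.4599)]
  = 13.2 / 4.2726 = 3.089 m

z_c = 3.09 m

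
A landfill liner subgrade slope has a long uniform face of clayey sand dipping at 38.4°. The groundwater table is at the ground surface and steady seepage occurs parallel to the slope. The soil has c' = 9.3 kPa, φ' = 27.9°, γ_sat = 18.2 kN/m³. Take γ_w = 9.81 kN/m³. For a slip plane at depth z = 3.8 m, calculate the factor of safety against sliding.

With seepage parallel to the slope and the water table at the surface, the effective normal stress on the slip plane uses the buoyant unit weight γ' = γ_sat − γ_w while the driving shear stress uses γ_sat:
FS = [c' + γ' z cos²β tanφ'] / [γ_sat z sinβ cosβ]
γ' = 18.2 − 9.81 = 8.39 kN/m³
Numerator = 9.3 + 8.39·3.8·cos²38.4°·tan27.9° = 9.3 + 8.39·3.8·0.6142·0.5295 = 19.668 kPa
Denominator = 18.2·3.8·sin38.4°·cos38.4° = 18.2·3.8·0.6211·0.7837 = 33.666 kPa
FS = 19.668 / 33.666 = 0.584

FS = 0.58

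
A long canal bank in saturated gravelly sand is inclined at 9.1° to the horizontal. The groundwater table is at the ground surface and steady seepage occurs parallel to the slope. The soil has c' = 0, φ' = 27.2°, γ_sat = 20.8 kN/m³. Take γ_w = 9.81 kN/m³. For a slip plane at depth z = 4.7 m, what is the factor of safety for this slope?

FS = 1.70

With seepage parallel to the slope and the water table at the surface, the effective normal stress on the slip plane uses the buoyant unit weight γ' = γ_sat − γ_w while the driving shear stress uses γ_sat:
FS = [c' + γ' z cos²β tanφ'] / [γ_sat z sinβ cosβ]
(For c' = 0 this reduces to FS = (γ'/γ_sat)·tanφ'/tanβ.)
γ' = 20.8 − 9.81 = 10.99 kN/m³
Numerator = 0.0 + 10.99·4.7·cos²9.1°·tan27.2° = 0.0 + 10.99·4.7·0.9750·0.5139 = 25.882 kPa
Denominator = 20.8·4.7·sin9.1°·cos9.1° = 20.8·4.7·0.1582·0.9874 = 15.267 kPa
FS = 25.882 / 15.267 = 1.695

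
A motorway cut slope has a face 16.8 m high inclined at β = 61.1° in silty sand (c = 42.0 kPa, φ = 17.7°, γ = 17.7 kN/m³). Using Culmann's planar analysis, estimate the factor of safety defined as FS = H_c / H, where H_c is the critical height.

FS = 1.72

H_c = (4c/γ) · sinβ cosφ / [1 − cos(β − φ)]
    = (4·42.0/17.7) · sin61.1°·cos17.7° / [1 − cos43.4°]
    = 9.492 · 0.8340 / 0.2734 = 28.95 m
FS = H_c / H = 28.95 / 16.8 = 1.723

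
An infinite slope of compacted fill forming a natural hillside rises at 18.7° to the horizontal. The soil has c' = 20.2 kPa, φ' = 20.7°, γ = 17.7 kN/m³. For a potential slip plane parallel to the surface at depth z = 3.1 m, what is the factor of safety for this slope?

FS = 2.33

For an infinite slope with a slip plane parallel to the surface (no pore pressure): FS = [c' + γz cos²β tanφ'] / [γz sinβ cosβ].
γz = 17.7·3.1 = 54.87 kN/m²
Numerator = 20.2 + 54.87·cos²18.7°·tan20.7° = 20.2 + 54.87·0.8972·0.3779 = 38.802 kPa
Denominator = 54.87·sin18.7°·cos18.7° = 54.87·0.3206·0.9472 = 16.663 kPa
FS = 38.802 / 16.663 = 2.329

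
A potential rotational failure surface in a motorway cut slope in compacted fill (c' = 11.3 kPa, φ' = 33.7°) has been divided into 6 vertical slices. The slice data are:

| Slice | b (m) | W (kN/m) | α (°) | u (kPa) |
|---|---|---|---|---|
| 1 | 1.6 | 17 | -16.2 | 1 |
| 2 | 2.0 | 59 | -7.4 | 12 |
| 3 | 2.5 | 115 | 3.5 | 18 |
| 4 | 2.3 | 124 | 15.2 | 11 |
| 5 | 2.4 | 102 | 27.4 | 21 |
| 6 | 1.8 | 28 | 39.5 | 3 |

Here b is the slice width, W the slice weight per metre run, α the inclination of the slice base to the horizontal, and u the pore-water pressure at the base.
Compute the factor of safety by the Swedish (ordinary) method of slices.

FS = 3.56

Ordinary method of slices: FS = Σ[c'·Δl_i + (W_i cosα_i − u_i·Δl_i)·tanφ'] / Σ W_i sinα_i, with Δl_i = b_i / cosα_i.
Slice 1: Δl = 1.6/cos(-16.2°) = 1.666 m; N'_1 = 17·cos(-16.2°) − 1·1.666 = 14.7; c'Δl = 18.83; W sinα = -4.7
Slice 2: Δl = 2.0/cos(-7.4°) = 2.017 m; N'_2 = 59·cos(-7.4°) − 12·2.017 = 34.3; c'Δl = 22.79; W sinα = -7.6
Slice 3: Δl = 2.5/cos3.5° = 2.505 m; N'_3 = 115·cos3.5° − 18·2.505 = 69.7; c'Δl = 28.30; W sinα = 7.0
Slice 4: Δl = 2.3/cos15.2° = 2.383 m; N'_4 = 124·cos15.2° − 11·2.383 = 93.4; c'Δl = 26.93; W sinα = 32.5
Slice 5: Δl = 2.4/cos27.4° = 2.703 m; N'_5 = 102·cos27.4° − 21·2.703 = 33.8; c'Δl = 30.55; W sinα = 46.9
Slice 6: Δl = 1.8/cos39.5° = 2.333 m; N'_6 = 28·cos39.5° − 3·2.333 = 14.6; c'Δl = 26.36; W sinα = 17.8
Σc'Δl = 153.8 kN/m; ΣN' = 260.5 kN/m; ΣW sinα = 91.9 kN/m
Resisting = 153.8 + 260.5·tan33.7° = 153.8 + 173.7 = 327.5 kN/m
FS = 327.5 / 91.9 = 3.562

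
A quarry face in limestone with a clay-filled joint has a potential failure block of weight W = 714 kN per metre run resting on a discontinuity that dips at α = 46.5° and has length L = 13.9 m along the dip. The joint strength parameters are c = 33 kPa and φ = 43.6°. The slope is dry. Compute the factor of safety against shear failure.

Resolving the block weight along and normal to the plane and applying the Mohr–Coulomb strength on the joint:
N' = W cosα = 714·cos46.5° = 491.5 kN/m
Driving force T = W sinα = 714·sin46.5° = 517.9 kN/m
Resisting force R = c·L + N'·tanφ = 33·13.9 + 491.5·tan43.6° = 458.7 + 468.0 = 926.7 kN/m
FS = R / T = 926.7 / 517.9 = 1.789

FS = 1.79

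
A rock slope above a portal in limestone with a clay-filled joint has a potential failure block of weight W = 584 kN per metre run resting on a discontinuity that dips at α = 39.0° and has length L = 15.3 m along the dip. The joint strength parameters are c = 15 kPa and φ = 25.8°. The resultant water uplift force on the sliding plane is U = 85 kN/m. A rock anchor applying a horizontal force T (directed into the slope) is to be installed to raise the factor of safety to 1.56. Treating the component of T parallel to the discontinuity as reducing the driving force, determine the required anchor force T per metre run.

Resolving forces along and normal to the sliding plane, with the horizontal anchor force T adding T·sinα to the effective normal force and T·cosα acting up the plane against the driving force:
FS = [cL + (W cosα − U + T sinα) tanφ] / [W sinα − T cosα]
Without the anchor: N' = 368.9 kN/m, driving T_d = 367.5 kN/m, resisting R = 15·15.3 + 368.9·tan25.8° = 407.8 kN/m, FS = 1.11.
Setting FS = 1.56 and solving for T:
1.56·(367.5 − T cos39.0°) = 407.8 + T sin39.0°·tan25.8°
T·(sin39.0°·tan25.8° + 1.56·cos39.0°) = 1.56·367.5 − 407.8
T·(0.6293·0.4834 + 1.56·0.7771) = 573.3 − 407.8 = 165.5
T·1.5166 = 165.5
T = 109.1 kN/m

T = 109 kN/m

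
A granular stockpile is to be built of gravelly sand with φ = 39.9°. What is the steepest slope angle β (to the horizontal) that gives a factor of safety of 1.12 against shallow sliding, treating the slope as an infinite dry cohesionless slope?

β = 36.7°

For an infinite dry cohesionless slope FS = tanφ/tanβ, so tanβ = tanφ / FS.
tanβ = tan39.9° / 1.12 = 0.8361 / 1.12 = 0.7465
β = arctan(0.7465) = 36.74°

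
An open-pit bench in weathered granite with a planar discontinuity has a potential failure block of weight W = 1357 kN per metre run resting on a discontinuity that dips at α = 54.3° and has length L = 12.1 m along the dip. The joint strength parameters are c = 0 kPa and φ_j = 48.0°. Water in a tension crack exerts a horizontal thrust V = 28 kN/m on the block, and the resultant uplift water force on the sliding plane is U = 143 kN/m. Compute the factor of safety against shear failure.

FS = 0.62

Resolving the block weight along and normal to the plane and applying the Mohr–Coulomb strength on the joint:
N' = W cosα − U − V sinα = 1357·cos54.3° − 143 − 28·sin54.3° = 626.1 kN/m
Driving force T = W sinα + V cosα = 1357·sin54.3° + 28·cos54.3° = 1118.3 kN/m
Resisting force R = c·L + N'·tanφ_j = 0·12.1 + 626.1·tan48.0° = 0.0 + 695.4 = 695.4 kN/m
FS = R / T = 695.4 / 1118.3 = 0.622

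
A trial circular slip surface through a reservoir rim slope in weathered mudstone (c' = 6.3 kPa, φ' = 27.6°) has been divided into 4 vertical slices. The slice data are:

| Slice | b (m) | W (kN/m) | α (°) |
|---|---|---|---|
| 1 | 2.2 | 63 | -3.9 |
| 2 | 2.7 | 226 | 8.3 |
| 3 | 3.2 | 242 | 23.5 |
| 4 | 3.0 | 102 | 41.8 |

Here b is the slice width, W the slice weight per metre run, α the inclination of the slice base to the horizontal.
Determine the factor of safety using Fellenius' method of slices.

FS = 1.99

Ordinary method of slices: FS = Σ[c'·Δl_i + (W_i cosα_i)·tanφ'] / Σ W_i sinα_i, with Δl_i = b_i / cosα_i.
Slice 1: Δl = 2.2/cos(-3.9°) = 2.205 m; N'_1 = 63·cos(-3.9°) = 62.9; c'Δl = 13.89; W sinα = -4.3
Slice 2: Δl = 2.7/cos8.3° = 2.729 m; N'_2 = 226·cos8.3° = 223.6; c'Δl = 17.19; W sinα = 32.6
Slice 3: Δl = 3.2/cos23.5° = 3.489 m; N'_3 = 242·cos23.5° = 221.9; c'Δl = 21.98; W sinα = 96.5
Slice 4: Δl = 3.0/cos41.8° = 4.024 m; N'_4 = 102·cos41.8° = 76.0; c'Δl = 25.35; W sinα = 68.0
Σc'Δl = 78.4 kN/m; ΣN' = 584.5 kN/m; ΣW sinα = 192.8 kN/m
Resisting = 78.4 + 584.5·tan27.6° = 78.4 + 305.5 = 384.0 kN/m
FS = 384.0 / 192.8 = 1.991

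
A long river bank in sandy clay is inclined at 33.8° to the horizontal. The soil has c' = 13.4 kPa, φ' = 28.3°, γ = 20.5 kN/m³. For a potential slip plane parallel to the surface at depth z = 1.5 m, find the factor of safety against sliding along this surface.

For an infinite slope with a slip plane parallel to the surface (no pore pressure): FS = [c' + γz cos²β tanφ'] / [γz sinβ cosβ].
γz = 20.5·1.5 = 30.75 kN/m²
Numerator = 13.4 + 30.75·cos²33.8°·tan28.3° = 13.4 + 30.75·0.6905·0.5384 = 24.833 kPa
Denominator = 30.75·sin33.8°·cos33.8° = 30.75·0.5563·0.8310 = 14.215 kPa
FS = 24.833 / 14.215 = 1.747

FS = 1.75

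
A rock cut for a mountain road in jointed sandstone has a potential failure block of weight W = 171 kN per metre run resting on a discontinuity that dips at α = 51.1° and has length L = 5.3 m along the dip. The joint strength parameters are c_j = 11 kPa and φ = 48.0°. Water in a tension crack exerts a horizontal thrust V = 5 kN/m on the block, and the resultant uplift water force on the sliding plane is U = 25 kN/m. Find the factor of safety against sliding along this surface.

Resolving the block weight along and normal to the plane and applying the Mohr–Coulomb strength on the joint:
N' = W cosα − U − V sinα = 171·cos51.1° − 25 − 5·sin51.1° = 78.5 kN/m
Driving force T = W sinα + V cosα = 171·sin51.1° + 5·cos51.1° = 136.2 kN/m
Resisting force R = c_j·L + N'·tanφ = 11·5.3 + 78.5·tan48.0° = 58.3 + 87.2 = 145.5 kN/m
FS = R / T = 145.5 / 136.2 = 1.068

FS = 1.07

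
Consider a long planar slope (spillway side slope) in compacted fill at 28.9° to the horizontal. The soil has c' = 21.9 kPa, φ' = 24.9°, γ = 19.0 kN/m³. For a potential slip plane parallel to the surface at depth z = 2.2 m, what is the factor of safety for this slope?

FS = 2.08

For an infinite slope with a slip plane parallel to the surface (no pore pressure): FS = [c' + γz cos²β tanφ'] / [γz sinβ cosβ].
γz = 19.0·2.2 = 41.80 kN/m²
Numerator = 21.9 + 41.80·cos²28.9°·tan24.9° = 21.9 + 41.80·0.7664·0.4642 = 36.771 kPa
Denominator = 41.80·sin28.9°·cos28.9° = 41.80·0.4833·0.8755 = 17.685 kPa
FS = 36.771 / 17.685 = 2.079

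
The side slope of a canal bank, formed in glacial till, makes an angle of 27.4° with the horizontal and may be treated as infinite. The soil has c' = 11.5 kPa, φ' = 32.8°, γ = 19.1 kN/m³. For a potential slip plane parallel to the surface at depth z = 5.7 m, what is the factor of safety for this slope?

FS = 1.50

For an infinite slope with a slip plane parallel to the surface (no pore pressure): FS = [c' + γz cos²β tanφ'] / [γz sinβ cosβ].
γz = 19.1·5.7 = 108.87 kN/m²
Numerator = 11.5 + 108.87·cos²27.4°·tan32.8° = 11.5 + 108.87·0.7882·0.6445 = 66.803 kPa
Denominator = 108.87·sin27.4°·cos27.4° = 108.87·0.4602·0.8878 = 44.481 kPa
FS = 66.803 / 44.481 = 1.502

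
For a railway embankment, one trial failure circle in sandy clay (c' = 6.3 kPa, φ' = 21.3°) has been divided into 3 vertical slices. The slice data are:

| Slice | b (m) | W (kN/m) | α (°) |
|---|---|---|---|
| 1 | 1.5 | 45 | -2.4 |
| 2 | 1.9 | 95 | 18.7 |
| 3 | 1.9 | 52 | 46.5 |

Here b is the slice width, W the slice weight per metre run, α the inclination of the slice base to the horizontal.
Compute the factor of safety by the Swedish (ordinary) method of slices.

Ordinary method of slices: FS = Σ[c'·Δl_i + (W_i cosα_i)·tanφ'] / Σ W_i sinα_i, with Δl_i = b_i / cosα_i.
Slice 1: Δl = 1.5/cos(-2.4°) = 1.501 m; N'_1 = 45·cos(-2.4°) = 45.0; c'Δl = 9.46; W sinα = -1.9
Slice 2: Δl = 1.9/cos18.7° = 2.006 m; N'_2 = 95·cos18.7° = 90.0; c'Δl = 12.64; W sinα = 30.5
Slice 3: Δl = 1.9/cos46.5° = 2.760 m; N'_3 = 52·cos46.5° = 35.8; c'Δl = 17.39; W sinα = 37.7
Σc'Δl = 39.5 kN/m; ΣN' = 170.7 kN/m; ΣW sinα = 66.3 kN/m
Resisting = 39.5 + 170.7·tan21.3° = 39.5 + 66.6 = 106.1 kN/m
FS = 106.1 / 66.3 = 1.600

FS = 1.60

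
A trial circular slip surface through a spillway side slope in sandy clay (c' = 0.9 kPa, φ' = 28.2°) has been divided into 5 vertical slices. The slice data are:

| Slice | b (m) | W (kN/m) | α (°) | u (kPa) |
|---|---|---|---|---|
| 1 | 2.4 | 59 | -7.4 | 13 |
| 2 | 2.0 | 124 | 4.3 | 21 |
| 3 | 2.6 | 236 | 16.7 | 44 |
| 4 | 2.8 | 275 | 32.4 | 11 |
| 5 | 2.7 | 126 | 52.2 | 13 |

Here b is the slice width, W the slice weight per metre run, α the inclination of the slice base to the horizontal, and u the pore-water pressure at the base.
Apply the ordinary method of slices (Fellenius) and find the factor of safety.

FS = 0.77

Ordinary method of slices: FS = Σ[c'·Δl_i + (W_i cosα_i − u_i·Δl_i)·tanφ'] / Σ W_i sinα_i, with Δl_i = b_i / cosα_i.
Slice 1: Δl = 2.4/cos(-7.4°) = 2.420 m; N'_1 = 59·cos(-7.4°) − 13·2.420 = 27.0; c'Δl = 2.18; W sinα = -7.6
Slice 2: Δl = 2.0/cos4.3° = 2.006 m; N'_2 = 124·cos4.3° − 21·2.006 = 81.5; c'Δl = 1.81; W sinα = 9.3
Slice 3: Δl = 2.6/cos16.7° = 2.714 m; N'_3 = 236·cos16.7° − 44·2.714 = 106.6; c'Δl = 2.44; W sinα = 67.8
Slice 4: Δl = 2.8/cos32.4° = 3.316 m; N'_4 = 275·cos32.4° − 11·3.316 = 195.7; c'Δl = 2.98; W sinα = 147.4
Slice 5: Δl = 2.7/cos52.2° = 4.405 m; N'_5 = 126·cos52.2° − 13·4.405 = 20.0; c'Δl = 3.96; W sinα = 99.6
Σc'Δl = 13.4 kN/m; ΣN' = 430.9 kN/m; ΣW sinα = 316.4 kN/m
Resisting = 13.4 + 430.9·tan28.2° = 13.4 + 231.0 = 244.4 kN/m
FS = 244.4 / 316.4 = 0.772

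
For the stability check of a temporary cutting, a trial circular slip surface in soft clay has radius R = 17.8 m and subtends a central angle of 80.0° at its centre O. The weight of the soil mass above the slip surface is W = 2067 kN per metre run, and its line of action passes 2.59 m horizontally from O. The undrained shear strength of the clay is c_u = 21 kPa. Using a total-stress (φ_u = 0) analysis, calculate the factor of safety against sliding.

FS = 1.74

Taking moments about the centre O, the resisting moment is provided by the undrained shear strength acting along the arc:
Arc length L_a = R·θ = 17.8·(80.0°·π/180) = 17.8·1.3963 = 24.85 m
M_R = c_u·L_a·R = 21·24.85·17.8 = 9290.2 kN·m/m
M_D = W·d = 2067·2.59 = 5353.5 kN·m/m
FS = M_R / M_D = 9290.2 / 5353.5 = 1.735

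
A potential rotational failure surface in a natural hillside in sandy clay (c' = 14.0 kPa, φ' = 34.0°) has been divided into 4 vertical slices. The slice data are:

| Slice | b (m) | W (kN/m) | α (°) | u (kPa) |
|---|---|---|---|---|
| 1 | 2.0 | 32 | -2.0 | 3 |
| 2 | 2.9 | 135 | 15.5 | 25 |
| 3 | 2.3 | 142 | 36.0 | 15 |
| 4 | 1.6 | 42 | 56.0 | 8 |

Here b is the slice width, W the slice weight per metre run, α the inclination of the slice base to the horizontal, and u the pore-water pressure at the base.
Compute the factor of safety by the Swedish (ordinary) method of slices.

Ordinary method of slices: FS = Σ[c'·Δl_i + (W_i cosα_i − u_i·Δl_i)·tanφ'] / Σ W_i sinα_i, with Δl_i = b_i / cosα_i.
Slice 1: Δl = 2.0/cos(-2.0°) = 2.001 m; N'_1 = 32·cos(-2.0°) − 3·2.001 = 26.0; c'Δl = 28.02; W sinα = -1.1
Slice 2: Δl = 2.9/cos15.5° = 3.009 m; N'_2 = 135·cos15.5° − 25·3.009 = 54.9; c'Δl = 42.13; W sinα = 36.1
Slice 3: Δl = 2.3/cos36.0° = 2.843 m; N'_3 = 142·cos36.0° − 15·2.843 = 72.2; c'Δl = 39.80; W sinα = 83.5
Slice 4: Δl = 1.6/cos56.0° = 2.861 m; N'_4 = 42·cos56.0° − 8·2.861 = 0.6; c'Δl = 40.06; W sinα = 34.8
Σc'Δl = 150.0 kN/m; ΣN' = 153.7 kN/m; ΣW sinα = 153.2 kN/m
Resisting = 150.0 + 153.7·tan34.0° = 150.0 + 103.6 = 253.7 kN/m
FS = 253.7 / 153.2 = 1.655

FS = 1.66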